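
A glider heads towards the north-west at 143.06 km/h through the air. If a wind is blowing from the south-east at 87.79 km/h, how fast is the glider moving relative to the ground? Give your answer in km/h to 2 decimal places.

230.85 km/h

Taking east as x and north as y: velocity relative to the air = (-101.159, 101.159) km/h; the air relative to ground = (-62.077, 62.077) km/h.
Velocity relative to ground = (-101.159, 101.159) + (-62.077, 62.077) = (-163.236, 163.236) km/h.
Speed = |(-163.236, 163.236)| = 230.850 km/h.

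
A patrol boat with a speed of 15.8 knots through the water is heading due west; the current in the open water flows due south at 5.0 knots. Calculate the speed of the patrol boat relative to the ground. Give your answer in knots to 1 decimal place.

Taking east as x and north as y: velocity relative to the water = (-15.800, 0.000) knots; the water relative to ground = (0.000, -5.000) knots.
Velocity relative to ground = (-15.800, 0.000) + (0.000, -5.000) = (-15.800, -5.000) knots.
Speed = |(-15.800, -5.000)| = 16.572 knots.

16.6 knots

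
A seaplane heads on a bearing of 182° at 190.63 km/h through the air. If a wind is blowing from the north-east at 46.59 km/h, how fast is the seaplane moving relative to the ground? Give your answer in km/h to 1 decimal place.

Taking east as x and north as y: velocity relative to the air = (-6.653, -190.514) km/h; the air relative to ground = (-32.944, -32.944) km/h.
Velocity relative to ground = (-6.653, -190.514) + (-32.944, -32.944) = (-39.597, -223.458) km/h.
Speed = |(-39.597, -223.458)| = 226.939 km/h.

226.9 km/h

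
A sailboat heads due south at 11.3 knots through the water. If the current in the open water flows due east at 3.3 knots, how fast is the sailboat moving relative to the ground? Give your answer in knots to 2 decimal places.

11.77 knots

Taking east as x and north as y: velocity relative to the water = (0.000, -11.300) knots; the water relative to ground = (3.300, 0.000) knots.
Velocity relative to ground = (0.000, -11.300) + (3.300, 0.000) = (3.300, -11.300) knots.
Speed = |(3.300, -11.300)| = 11.772 knots.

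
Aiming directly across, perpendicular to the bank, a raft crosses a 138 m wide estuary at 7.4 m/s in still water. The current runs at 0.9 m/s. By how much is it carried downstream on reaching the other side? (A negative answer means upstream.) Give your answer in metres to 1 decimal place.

16.8 m

Perpendicular speed = 7.400 m/s; crossing time = 138 / 7.400 = 18.649 s.
Net downstream speed = 0.900 m/s.
Drift = 0.900 × 18.649 = 16.784 m (downstream).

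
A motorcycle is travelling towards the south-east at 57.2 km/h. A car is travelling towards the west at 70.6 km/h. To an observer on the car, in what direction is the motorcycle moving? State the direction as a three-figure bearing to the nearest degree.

Taking east as x and north as y: motorcycle velocity = (40.447, -40.447) km/h; car velocity = (-70.600, 0.000) km/h.
Velocity of motorcycle relative to car = (40.447, -40.447) − (-70.600, 0.000) = (111.047, -40.447) km/h.
Bearing = atan2(111.05, -40.45) = 110.01° clockwise from north.

110°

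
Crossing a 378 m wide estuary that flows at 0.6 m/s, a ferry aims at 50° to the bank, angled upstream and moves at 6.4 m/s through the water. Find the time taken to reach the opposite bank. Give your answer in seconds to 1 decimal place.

The component of the ferry's velocity perpendicular to the bank is 6.4 × sin 50° = 4.903 m/s.
The current is parallel to the bank, so it does not affect the crossing time.
Time = 378 / 4.903 = 77.101 s.

77.1 s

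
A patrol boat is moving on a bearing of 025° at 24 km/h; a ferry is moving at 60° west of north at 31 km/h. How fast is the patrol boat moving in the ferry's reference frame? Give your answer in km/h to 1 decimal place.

37.5 km/h

Taking east as x and north as y: patrol boat velocity = (10.143, 21.751) km/h; ferry velocity = (-26.847, 15.500) km/h.
Velocity of patrol boat relative to ferry = (10.143, 21.751) − (-26.847, 15.500) = (36.990, 6.251) km/h.
Magnitude = |(36.990, 6.251)| = 37.514 km/h.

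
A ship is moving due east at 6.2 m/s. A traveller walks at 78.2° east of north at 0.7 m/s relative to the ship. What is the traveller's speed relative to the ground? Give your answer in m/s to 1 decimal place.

6.9 m/s

Taking east as x and north as y: ship velocity = (6.200, 0.000) m/s; traveller velocity relative to ship = (0.685, 0.143) m/s.
Velocity relative to ground = (6.200, 0.000) + (0.685, 0.143) = (6.885, 0.143) m/s.
Speed = |(6.885, 0.143)| = 6.887 m/s.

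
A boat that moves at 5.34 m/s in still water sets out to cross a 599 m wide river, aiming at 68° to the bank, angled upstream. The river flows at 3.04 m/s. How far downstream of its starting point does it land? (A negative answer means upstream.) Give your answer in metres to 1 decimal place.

Perpendicular speed = 4.951 m/s; crossing time = 599 / 4.951 = 120.982 s.
Net downstream speed = 1.040 m/s.
Drift = 1.040 × 120.982 = 125.773 m (downstream).

125.8 m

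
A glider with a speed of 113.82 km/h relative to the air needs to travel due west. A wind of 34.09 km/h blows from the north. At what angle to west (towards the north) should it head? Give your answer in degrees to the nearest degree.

The wind pushes perpendicular to the desired track; the heading must have a component into the wind equal to 34.09 km/h: 113.82 sin θ = 34.09.
sin θ = 0.2995, so θ = 17.428°.

17°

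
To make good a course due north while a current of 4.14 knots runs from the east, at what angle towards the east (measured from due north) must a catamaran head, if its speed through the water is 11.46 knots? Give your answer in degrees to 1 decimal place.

The current pushes perpendicular to the desired track; the heading must have a component into the current equal to 4.14 knots: 11.46 sin θ = 4.14.
sin θ = 0.3613, so θ = 21.177°.

21.2°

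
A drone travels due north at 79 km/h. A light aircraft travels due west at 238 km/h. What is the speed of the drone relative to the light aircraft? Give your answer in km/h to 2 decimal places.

Taking east as x and north as y: drone velocity = (0.000, 79.000) km/h; light aircraft velocity = (-238.000, 0.000) km/h.
Velocity of drone relative to light aircraft = (0.000, 79.000) − (-238.000, 0.000) = (238.000, 79.000) km/h.
Magnitude = |(238.000, 79.000)| = 250.769 km/h.

250.77 km/h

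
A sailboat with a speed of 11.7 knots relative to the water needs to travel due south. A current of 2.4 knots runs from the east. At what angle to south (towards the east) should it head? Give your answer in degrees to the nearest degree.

The current pushes perpendicular to the desired track; the heading must have a component into the current equal to 2.4 knots: 11.7 sin θ = 2.4.
sin θ = 0.2051, so θ = 11.837°.

12°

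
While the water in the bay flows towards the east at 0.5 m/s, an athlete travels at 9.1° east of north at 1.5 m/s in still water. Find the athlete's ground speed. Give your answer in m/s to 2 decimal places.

1.65 m/s

Taking east as x and north as y: velocity relative to the water = (0.237, 1.481) m/s; the water relative to ground = (0.500, 0.000) m/s.
Velocity relative to ground = (0.237, 1.481) + (0.500, 0.000) = (0.737, 1.481) m/s.
Speed = |(0.737, 1.481)| = 1.654 m/s.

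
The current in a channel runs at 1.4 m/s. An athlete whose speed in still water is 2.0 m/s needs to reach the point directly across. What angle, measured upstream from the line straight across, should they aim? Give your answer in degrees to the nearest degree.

44°

To cancel the current, the upstream component of the athlete's velocity must equal the flow: 2.0 sin θ = 1.4.
sin θ = 1.4 / 2.0 = 0.7000.
θ = arcsin(0.7000) = 44.427°.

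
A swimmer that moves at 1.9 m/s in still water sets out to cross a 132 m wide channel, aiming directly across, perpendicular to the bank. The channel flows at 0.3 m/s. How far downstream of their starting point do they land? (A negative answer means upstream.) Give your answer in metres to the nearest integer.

Perpendicular speed = 1.900 m/s; crossing time = 132 / 1.900 = 69.474 s.
Net downstream speed = 0.300 m/s.
Drift = 0.300 × 69.474 = 20.842 m (downstream).

21 m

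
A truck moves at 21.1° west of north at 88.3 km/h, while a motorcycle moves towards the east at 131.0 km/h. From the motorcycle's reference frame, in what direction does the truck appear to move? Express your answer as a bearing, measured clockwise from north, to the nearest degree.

Taking east as x and north as y: truck velocity = (-31.788, 82.380) km/h; motorcycle velocity = (131.000, 0.000) km/h.
Velocity of truck relative to motorcycle = (-31.788, 82.380) − (131.000, 0.000) = (-162.788, 82.380) km/h.
Bearing = atan2(-162.79, 82.38) = 296.84° clockwise from north.

297°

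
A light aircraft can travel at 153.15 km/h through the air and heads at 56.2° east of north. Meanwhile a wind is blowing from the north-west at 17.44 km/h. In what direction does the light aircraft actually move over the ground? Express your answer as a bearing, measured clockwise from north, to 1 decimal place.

Taking east as x and north as y: velocity relative to the air = (127.265, 85.197) km/h; the air relative to ground = (12.332, -12.332) km/h.
Velocity relative to ground = (127.265, 85.197) + (12.332, -12.332) = (139.597, 72.865) km/h.
Bearing = atan2(139.60, 72.86) = 62.44° clockwise from north.

062.4°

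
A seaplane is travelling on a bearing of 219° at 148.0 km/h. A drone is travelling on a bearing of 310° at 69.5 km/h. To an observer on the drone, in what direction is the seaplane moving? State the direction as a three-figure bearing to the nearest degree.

Taking east as x and north as y: seaplane velocity = (-93.139, -115.018) km/h; drone velocity = (-53.240, 44.674) km/h.
Velocity of seaplane relative to drone = (-93.139, -115.018) − (-53.240, 44.674) = (-39.899, -159.691) km/h.
Bearing = atan2(-39.90, -159.69) = 194.03° clockwise from north.

194°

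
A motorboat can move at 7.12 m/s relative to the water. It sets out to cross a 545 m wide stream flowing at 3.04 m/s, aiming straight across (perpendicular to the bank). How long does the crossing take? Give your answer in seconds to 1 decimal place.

76.5 s

The component of the motorboat's velocity perpendicular to the bank is 7.12 m/s.
Only the cross-stream component determines the crossing time; the current contributes nothing perpendicular to the bank.
Time = 545 / 7.120 = 76.545 s.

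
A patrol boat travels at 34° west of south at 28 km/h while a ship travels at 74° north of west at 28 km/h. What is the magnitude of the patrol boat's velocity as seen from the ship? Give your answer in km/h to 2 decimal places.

Taking east as x and north as y: patrol boat velocity = (-15.657, -23.213) km/h; ship velocity = (-7.718, 26.915) km/h.
Velocity of patrol boat relative to ship = (-15.657, -23.213) − (-7.718, 26.915) = (-7.940, -50.128) km/h.
Magnitude = |(-7.940, -50.128)| = 50.753 km/h.

50.75 km/h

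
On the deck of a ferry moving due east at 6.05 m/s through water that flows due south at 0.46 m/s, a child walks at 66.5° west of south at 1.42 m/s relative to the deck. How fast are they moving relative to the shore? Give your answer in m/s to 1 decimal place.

In east/north components (m/s): child relative to ferry = (-1.302, -0.566); ferry relative to water = (6.050, 0.000); water relative to ground = (0.000, -0.460).
Sum = (4.748, -1.026) m/s.
Speed = |(4.748, -1.026)| = 4.857 m/s.

4.9 m/s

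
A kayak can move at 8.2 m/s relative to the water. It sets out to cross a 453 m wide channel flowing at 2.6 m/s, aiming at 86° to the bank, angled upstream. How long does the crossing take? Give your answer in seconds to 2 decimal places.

55.38 s

The component of the kayak's velocity perpendicular to the bank is 8.2 × sin 86° = 8.180 m/s.
The flow acts along the bank and has no component across it.
Time = 453 / 8.180 = 55.379 s.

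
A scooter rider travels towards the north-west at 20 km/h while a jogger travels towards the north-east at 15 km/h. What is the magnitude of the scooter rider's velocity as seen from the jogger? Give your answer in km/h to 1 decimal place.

25.0 km/h

Taking east as x and north as y: scooter rider velocity = (-14.142, 14.142) km/h; jogger velocity = (10.607, 10.607) km/h.
Velocity of scooter rider relative to jogger = (-14.142, 14.142) − (10.607, 10.607) = (-24.749, 3.536) km/h.
Magnitude = |(-24.749, 3.536)| = 25.000 km/h.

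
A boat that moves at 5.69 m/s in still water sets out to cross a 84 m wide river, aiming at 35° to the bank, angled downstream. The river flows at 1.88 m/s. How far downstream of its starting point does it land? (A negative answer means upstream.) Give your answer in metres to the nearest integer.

Perpendicular speed = 3.264 m/s; crossing time = 84 / 3.264 = 25.738 s.
Net downstream speed = 6.541 m/s.
Drift = 6.541 × 25.738 = 168.352 m (downstream).

168 m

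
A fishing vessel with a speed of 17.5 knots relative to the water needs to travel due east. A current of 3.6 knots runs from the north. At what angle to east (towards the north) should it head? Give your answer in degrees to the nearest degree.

12°

The current pushes perpendicular to the desired track; the heading must have a component into the current equal to 3.6 knots: 17.5 sin θ = 3.6.
sin θ = 0.2057, so θ = 11.871°.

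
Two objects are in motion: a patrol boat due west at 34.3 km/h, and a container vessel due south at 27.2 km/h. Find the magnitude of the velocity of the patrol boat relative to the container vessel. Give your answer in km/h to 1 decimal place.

43.8 km/h

Taking east as x and north as y: patrol boat velocity = (-34.300, 0.000) km/h; container vessel velocity = (0.000, -27.200) km/h.
Velocity of patrol boat relative to container vessel = (-34.300, 0.000) − (0.000, -27.200) = (-34.300, 27.200) km/h.
Magnitude = |(-34.300, 27.200)| = 43.776 km/h.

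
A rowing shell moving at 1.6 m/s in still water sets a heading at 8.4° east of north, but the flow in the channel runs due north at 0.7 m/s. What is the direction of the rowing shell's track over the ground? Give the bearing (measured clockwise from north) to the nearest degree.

Taking east as x and north as y: velocity relative to the water = (0.234, 1.583) m/s; the water relative to ground = (0.000, 0.700) m/s.
Velocity relative to ground = (0.234, 1.583) + (0.000, 0.700) = (0.234, 2.283) m/s.
Bearing = atan2(0.23, 2.28) = 5.85° clockwise from north.

006°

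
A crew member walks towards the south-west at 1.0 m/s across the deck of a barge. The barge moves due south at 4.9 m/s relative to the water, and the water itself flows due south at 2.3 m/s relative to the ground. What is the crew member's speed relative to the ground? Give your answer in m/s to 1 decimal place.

In east/north components (m/s): crew member relative to barge = (-0.707, -0.707); barge relative to water = (0.000, -4.900); water relative to ground = (0.000, -2.300).
Sum = (-0.707, -7.907) m/s.
Speed = |(-0.707, -7.907)| = 7.939 m/s.

7.9 m/s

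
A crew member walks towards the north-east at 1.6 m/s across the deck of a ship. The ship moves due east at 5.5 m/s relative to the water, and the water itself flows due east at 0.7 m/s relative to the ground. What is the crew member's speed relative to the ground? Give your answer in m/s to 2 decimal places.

7.42 m/s

In east/north components (m/s): crew member relative to ship = (1.131, 1.131); ship relative to water = (5.500, 0.000); water relative to ground = (0.700, 0.000).
Sum = (7.331, 1.131) m/s.
Speed = |(7.331, 1.131)| = 7.418 m/s.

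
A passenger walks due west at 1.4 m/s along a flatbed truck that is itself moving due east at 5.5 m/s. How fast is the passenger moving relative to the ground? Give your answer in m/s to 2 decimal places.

4.10 m/s

Taking east as x and north as y: flatbed truck velocity = (5.500, 0.000) m/s; passenger velocity relative to flatbed truck = (-1.400, 0.000) m/s.
Velocity relative to ground = (5.500, 0.000) + (-1.400, 0.000) = (4.100, 0.000) m/s.
Speed = |(4.100, 0.000)| = 4.100 m/s.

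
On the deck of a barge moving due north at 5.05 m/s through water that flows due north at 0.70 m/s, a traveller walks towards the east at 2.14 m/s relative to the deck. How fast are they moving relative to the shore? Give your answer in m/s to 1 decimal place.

In east/north components (m/s): traveller relative to barge = (2.140, 0.000); barge relative to water = (0.000, 5.050); water relative to ground = (0.000, 0.700).
Sum = (2.140, 5.750) m/s.
Speed = |(2.140, 5.750)| = 6.135 m/s.

6.1 m/s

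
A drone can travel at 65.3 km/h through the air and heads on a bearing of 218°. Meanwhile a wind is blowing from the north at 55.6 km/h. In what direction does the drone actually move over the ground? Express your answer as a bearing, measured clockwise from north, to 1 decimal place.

Taking east as x and north as y: velocity relative to the air = (-40.203, -51.457) km/h; the air relative to ground = (0.000, -55.600) km/h.
Velocity relative to ground = (-40.203, -51.457) + (0.000, -55.600) = (-40.203, -107.057) km/h.
Bearing = atan2(-40.20, -107.06) = 200.58° clockwise from north.

200.6°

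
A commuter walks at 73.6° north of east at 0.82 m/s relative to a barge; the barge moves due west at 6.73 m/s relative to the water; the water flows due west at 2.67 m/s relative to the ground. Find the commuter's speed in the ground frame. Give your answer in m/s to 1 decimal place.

9.2 m/s

In east/north components (m/s): commuter relative to barge = (0.232, 0.787); barge relative to water = (-6.730, 0.000); water relative to ground = (-2.670, 0.000).
Sum = (-9.168, 0.787) m/s.
Speed = |(-9.168, 0.787)| = 9.202 m/s.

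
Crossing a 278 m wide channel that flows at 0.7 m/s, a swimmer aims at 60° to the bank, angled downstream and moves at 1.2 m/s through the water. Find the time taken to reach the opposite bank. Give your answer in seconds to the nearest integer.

The component of the swimmer's velocity perpendicular to the bank is 1.2 × sin 60° = 1.039 m/s.
The current is parallel to the bank, so it does not affect the crossing time.
Time = 278 / 1.039 = 267.506 s.

268 s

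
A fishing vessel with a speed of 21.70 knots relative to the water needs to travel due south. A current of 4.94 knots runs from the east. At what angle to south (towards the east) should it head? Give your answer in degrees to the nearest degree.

13°

The current pushes perpendicular to the desired track; the heading must have a component into the current equal to 4.94 knots: 21.70 sin θ = 4.94.
sin θ = 0.2276, so θ = 13.159°.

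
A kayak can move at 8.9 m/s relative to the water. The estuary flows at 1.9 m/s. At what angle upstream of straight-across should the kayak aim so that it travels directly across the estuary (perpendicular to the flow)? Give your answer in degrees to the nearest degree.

To cancel the current, the upstream component of the kayak's velocity must equal the flow: 8.9 sin θ = 1.9.
sin θ = 1.9 / 8.9 = 0.2135.
θ = arcsin(0.2135) = 12.327°.

12°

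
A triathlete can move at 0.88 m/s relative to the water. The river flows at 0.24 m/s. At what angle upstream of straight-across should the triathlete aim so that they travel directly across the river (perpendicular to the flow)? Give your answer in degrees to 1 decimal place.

To cancel the current, the upstream component of the triathlete's velocity must equal the flow: 0.88 sin θ = 0.24.
sin θ = 0.24 / 0.88 = 0.2727.
θ = arcsin(0.2727) = 15.827°.

15.8°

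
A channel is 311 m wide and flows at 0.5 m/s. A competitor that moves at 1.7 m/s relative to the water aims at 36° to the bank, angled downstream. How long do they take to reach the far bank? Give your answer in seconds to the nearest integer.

The component of the competitor's velocity perpendicular to the bank is 1.7 × sin 36° = 0.999 m/s.
Only the cross-stream component determines the crossing time; the current contributes nothing perpendicular to the bank.
Time = 311 / 0.999 = 311.238 s.

311 s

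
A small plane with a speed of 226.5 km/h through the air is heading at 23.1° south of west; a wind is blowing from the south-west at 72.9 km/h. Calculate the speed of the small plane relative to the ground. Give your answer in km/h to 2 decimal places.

161.17 km/h

Taking east as x and north as y: velocity relative to the air = (-208.340, -88.864) km/h; the air relative to ground = (51.548, 51.548) km/h.
Velocity relative to ground = (-208.340, -88.864) + (51.548, 51.548) = (-156.791, -37.316) km/h.
Speed = |(-156.791, -37.316)| = 161.171 km/h.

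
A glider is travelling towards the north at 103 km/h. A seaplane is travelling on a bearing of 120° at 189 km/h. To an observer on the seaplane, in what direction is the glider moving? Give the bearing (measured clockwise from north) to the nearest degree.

320°

Taking east as x and north as y: glider velocity = (0.000, 103.000) km/h; seaplane velocity = (163.679, -94.500) km/h.
Velocity of glider relative to seaplane = (0.000, 103.000) − (163.679, -94.500) = (-163.679, 197.500) km/h.
Bearing = atan2(-163.68, 197.50) = 320.35° clockwise from north.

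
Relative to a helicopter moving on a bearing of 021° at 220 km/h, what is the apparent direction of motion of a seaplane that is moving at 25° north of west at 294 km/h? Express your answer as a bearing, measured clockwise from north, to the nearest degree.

257°

Taking east as x and north as y: seaplane velocity = (-266.454, 124.250) km/h; helicopter velocity = (78.841, 205.388) km/h.
Velocity of seaplane relative to helicopter = (-266.454, 124.250) − (78.841, 205.388) = (-345.295, -81.138) km/h.
Bearing = atan2(-345.30, -81.14) = 256.78° clockwise from north.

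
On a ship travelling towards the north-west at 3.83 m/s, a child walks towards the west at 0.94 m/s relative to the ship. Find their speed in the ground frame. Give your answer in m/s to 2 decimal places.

4.54 m/s

Taking east as x and north as y: ship velocity = (-2.708, 2.708) m/s; child velocity relative to ship = (-0.940, 0.000) m/s.
Velocity relative to ground = (-2.708, 2.708) + (-0.940, 0.000) = (-3.648, 2.708) m/s.
Speed = |(-3.648, 2.708)| = 4.544 m/s.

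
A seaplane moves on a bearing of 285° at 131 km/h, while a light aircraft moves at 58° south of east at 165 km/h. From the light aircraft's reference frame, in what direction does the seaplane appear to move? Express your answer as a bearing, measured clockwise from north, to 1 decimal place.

309.1°

Taking east as x and north as y: seaplane velocity = (-126.536, 33.905) km/h; light aircraft velocity = (87.437, -139.928) km/h.
Velocity of seaplane relative to light aircraft = (-126.536, 33.905) − (87.437, -139.928) = (-213.973, 173.833) km/h.
Bearing = atan2(-213.97, 173.83) = 309.09° clockwise from north.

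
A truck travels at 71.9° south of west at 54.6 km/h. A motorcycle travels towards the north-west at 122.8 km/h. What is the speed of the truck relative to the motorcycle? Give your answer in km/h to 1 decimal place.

155.3 km/h

Taking east as x and north as y: truck velocity = (-16.963, -51.898) km/h; motorcycle velocity = (-86.833, 86.833) km/h.
Velocity of truck relative to motorcycle = (-16.963, -51.898) − (-86.833, 86.833) = (69.870, -138.731) km/h.
Magnitude = |(69.870, -138.731)| = 155.332 km/h.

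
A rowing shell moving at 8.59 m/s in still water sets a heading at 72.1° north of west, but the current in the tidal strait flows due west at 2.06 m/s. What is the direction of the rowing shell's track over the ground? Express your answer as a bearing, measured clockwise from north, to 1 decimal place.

Taking east as x and north as y: velocity relative to the water = (-2.640, 8.174) m/s; the water relative to ground = (-2.060, 0.000) m/s.
Velocity relative to ground = (-2.640, 8.174) + (-2.060, 0.000) = (-4.700, 8.174) m/s.
Bearing = atan2(-4.70, 8.17) = 330.10° clockwise from north.

330.1°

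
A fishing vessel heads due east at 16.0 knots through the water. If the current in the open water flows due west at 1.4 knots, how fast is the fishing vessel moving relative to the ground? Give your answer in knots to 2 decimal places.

Taking east as x and north as y: velocity relative to the water = (16.000, 0.000) knots; the water relative to ground = (-1.400, 0.000) knots.
Velocity relative to ground = (16.000, 0.000) + (-1.400, 0.000) = (14.600, 0.000) knots.
Speed = |(14.600, 0.000)| = 14.600 knots.

14.60 knots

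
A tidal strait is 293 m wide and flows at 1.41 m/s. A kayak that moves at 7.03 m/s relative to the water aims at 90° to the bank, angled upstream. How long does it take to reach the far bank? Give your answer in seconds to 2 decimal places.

41.68 s

The component of the kayak's velocity perpendicular to the bank is 7.03 m/s.
The current is parallel to the bank, so it does not affect the crossing time.
Time = 293 / 7.030 = 41.679 s.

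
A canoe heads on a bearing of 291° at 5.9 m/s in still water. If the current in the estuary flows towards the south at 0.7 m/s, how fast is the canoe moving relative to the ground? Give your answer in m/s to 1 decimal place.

5.7 m/s

Taking east as x and north as y: velocity relative to the water = (-5.508, 2.114) m/s; the water relative to ground = (0.000, -0.700) m/s.
Velocity relative to ground = (-5.508, 2.114) + (0.000, -0.700) = (-5.508, 1.414) m/s.
Speed = |(-5.508, 1.414)| = 5.687 m/s.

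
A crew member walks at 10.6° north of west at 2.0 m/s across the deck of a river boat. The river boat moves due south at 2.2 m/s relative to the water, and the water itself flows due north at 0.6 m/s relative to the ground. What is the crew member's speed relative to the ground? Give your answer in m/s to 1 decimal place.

In east/north components (m/s): crew member relative to river boat = (-1.966, 0.368); river boat relative to water = (0.000, -2.200); water relative to ground = (0.000, 0.600).
Sum = (-1.966, -1.232) m/s.
Speed = |(-1.966, -1.232)| = 2.320 m/s.

2.3 m/s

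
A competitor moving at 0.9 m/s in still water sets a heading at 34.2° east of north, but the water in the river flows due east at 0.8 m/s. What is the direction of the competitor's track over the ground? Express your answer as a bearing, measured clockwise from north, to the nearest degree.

Taking east as x and north as y: velocity relative to the water = (0.506, 0.744) m/s; the water relative to ground = (0.800, 0.000) m/s.
Velocity relative to ground = (0.506, 0.744) + (0.800, 0.000) = (1.306, 0.744) m/s.
Bearing = atan2(1.31, 0.74) = 60.32° clockwise from north.

060°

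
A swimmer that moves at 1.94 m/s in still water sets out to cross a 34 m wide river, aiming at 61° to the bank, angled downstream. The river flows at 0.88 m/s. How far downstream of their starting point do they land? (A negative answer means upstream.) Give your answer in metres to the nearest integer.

Perpendicular speed = 1.697 m/s; crossing time = 34 / 1.697 = 20.038 s.
Net downstream speed = 1.821 m/s.
Drift = 1.821 × 20.038 = 36.480 m (downstream).

36 m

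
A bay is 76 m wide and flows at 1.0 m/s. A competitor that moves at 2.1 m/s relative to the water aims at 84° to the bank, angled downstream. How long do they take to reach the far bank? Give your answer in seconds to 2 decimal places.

The component of the competitor's velocity perpendicular to the bank is 2.1 × sin 84° = 2.088 m/s.
The flow acts along the bank and has no component across it.
Time = 76 / 2.088 = 36.390 s.

36.39 s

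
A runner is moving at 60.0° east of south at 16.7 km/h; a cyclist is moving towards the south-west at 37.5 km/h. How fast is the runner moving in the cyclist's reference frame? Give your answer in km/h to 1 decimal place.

Taking east as x and north as y: runner velocity = (14.463, -8.350) km/h; cyclist velocity = (-26.517, -26.517) km/h.
Velocity of runner relative to cyclist = (14.463, -8.350) − (-26.517, -26.517) = (40.979, 18.167) km/h.
Magnitude = |(40.979, 18.167)| = 44.825 km/h.

44.8 km/h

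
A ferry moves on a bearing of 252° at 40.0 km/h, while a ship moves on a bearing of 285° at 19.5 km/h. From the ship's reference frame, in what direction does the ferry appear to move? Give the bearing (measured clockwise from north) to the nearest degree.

Taking east as x and north as y: ferry velocity = (-38.042, -12.361) km/h; ship velocity = (-18.836, 5.047) km/h.
Velocity of ferry relative to ship = (-38.042, -12.361) − (-18.836, 5.047) = (-19.207, -17.408) km/h.
Bearing = atan2(-19.21, -17.41) = 227.81° clockwise from north.

228°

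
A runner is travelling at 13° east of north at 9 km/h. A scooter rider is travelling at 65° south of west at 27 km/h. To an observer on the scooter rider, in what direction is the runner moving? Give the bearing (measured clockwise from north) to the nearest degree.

022°

Taking east as x and north as y: runner velocity = (2.025, 8.769) km/h; scooter rider velocity = (-11.411, -24.470) km/h.
Velocity of runner relative to scooter rider = (2.025, 8.769) − (-11.411, -24.470) = (13.435, 33.240) km/h.
Bearing = atan2(13.44, 33.24) = 22.01° clockwise from north.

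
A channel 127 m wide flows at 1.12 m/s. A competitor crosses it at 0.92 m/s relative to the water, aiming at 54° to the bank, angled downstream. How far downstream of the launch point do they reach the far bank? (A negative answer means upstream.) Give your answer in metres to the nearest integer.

Perpendicular speed = 0.744 m/s; crossing time = 127 / 0.744 = 170.631 s.
Net downstream speed = 1.661 m/s.
Drift = 1.661 × 170.631 = 283.378 m (downstream).

283 m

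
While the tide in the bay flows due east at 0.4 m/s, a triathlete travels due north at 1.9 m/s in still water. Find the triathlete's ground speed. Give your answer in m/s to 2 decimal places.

Taking east as x and north as y: velocity relative to the water = (0.000, 1.900) m/s; the water relative to ground = (0.400, 0.000) m/s.
Velocity relative to ground = (0.000, 1.900) + (0.400, 0.000) = (0.400, 1.900) m/s.
Speed = |(0.400, 1.900)| = 1.942 m/s.

1.94 m/s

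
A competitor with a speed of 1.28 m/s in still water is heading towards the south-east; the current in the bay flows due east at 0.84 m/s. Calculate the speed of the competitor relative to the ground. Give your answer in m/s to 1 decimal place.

2.0 m/s

Taking east as x and north as y: velocity relative to the water = (0.905, -0.905) m/s; the water relative to ground = (0.840, 0.000) m/s.
Velocity relative to ground = (0.905, -0.905) + (0.840, 0.000) = (1.745, -0.905) m/s.
Speed = |(1.745, -0.905)| = 1.966 m/s.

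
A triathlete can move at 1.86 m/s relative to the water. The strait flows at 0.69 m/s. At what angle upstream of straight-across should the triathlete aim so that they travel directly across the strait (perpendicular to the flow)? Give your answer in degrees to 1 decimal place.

To cancel the current, the upstream component of the triathlete's velocity must equal the flow: 1.86 sin θ = 0.69.
sin θ = 0.69 / 1.86 = 0.3710.
θ = arcsin(0.3710) = 21.775°.

21.8°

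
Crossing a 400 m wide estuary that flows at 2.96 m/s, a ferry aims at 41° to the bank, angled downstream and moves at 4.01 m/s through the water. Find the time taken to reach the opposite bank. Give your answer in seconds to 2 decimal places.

152.05 s

The component of the ferry's velocity perpendicular to the bank is 4.01 × sin 41° = 2.631 m/s.
The flow acts along the bank and has no component across it.
Time = 400 / 2.631 = 152.045 s.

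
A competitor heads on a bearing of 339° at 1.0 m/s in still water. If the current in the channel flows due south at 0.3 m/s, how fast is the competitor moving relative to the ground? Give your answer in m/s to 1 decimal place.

0.7 m/s

Taking east as x and north as y: velocity relative to the water = (-0.358, 0.934) m/s; the water relative to ground = (0.000, -0.300) m/s.
Velocity relative to ground = (-0.358, 0.934) + (0.000, -0.300) = (-0.358, 0.634) m/s.
Speed = |(-0.358, 0.634)| = 0.728 m/s.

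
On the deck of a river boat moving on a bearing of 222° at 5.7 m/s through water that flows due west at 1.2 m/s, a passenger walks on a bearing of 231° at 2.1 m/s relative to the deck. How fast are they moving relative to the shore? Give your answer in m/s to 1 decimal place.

In east/north components (m/s): passenger relative to river boat = (-1.632, -1.322); river boat relative to water = (-3.814, -4.236); water relative to ground = (-1.200, 0.000).
Sum = (-6.646, -5.557) m/s.
Speed = |(-6.646, -5.557)| = 8.663 m/s.

8.7 m/s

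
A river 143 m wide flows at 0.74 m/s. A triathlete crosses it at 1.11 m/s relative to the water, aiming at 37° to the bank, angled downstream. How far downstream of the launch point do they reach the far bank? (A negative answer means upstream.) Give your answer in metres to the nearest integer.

Perpendicular speed = 0.668 m/s; crossing time = 143 / 0.668 = 214.067 s.
Net downstream speed = 1.626 m/s.
Drift = 1.626 × 214.067 = 348.177 m (downstream).

348 m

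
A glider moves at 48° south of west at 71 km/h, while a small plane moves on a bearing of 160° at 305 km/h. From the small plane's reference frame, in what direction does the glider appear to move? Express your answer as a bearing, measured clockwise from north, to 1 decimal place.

Taking east as x and north as y: glider velocity = (-47.508, -52.763) km/h; small plane velocity = (104.316, -286.606) km/h.
Velocity of glider relative to small plane = (-47.508, -52.763) − (104.316, -286.606) = (-151.824, 233.843) km/h.
Bearing = atan2(-151.82, 233.84) = 327.01° clockwise from north.

327.0°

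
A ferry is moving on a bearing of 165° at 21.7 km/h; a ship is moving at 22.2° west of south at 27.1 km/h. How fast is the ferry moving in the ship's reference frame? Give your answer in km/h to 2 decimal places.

Taking east as x and north as y: ferry velocity = (5.616, -20.961) km/h; ship velocity = (-10.239, -25.091) km/h.
Velocity of ferry relative to ship = (5.616, -20.961) − (-10.239, -25.091) = (15.856, 4.131) km/h.
Magnitude = |(15.856, 4.131)| = 16.385 km/h.

16.39 km/h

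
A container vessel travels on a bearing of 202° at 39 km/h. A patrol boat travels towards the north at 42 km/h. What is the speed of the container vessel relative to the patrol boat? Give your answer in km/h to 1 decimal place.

79.5 km/h

Taking east as x and north as y: container vessel velocity = (-14.610, -36.160) km/h; patrol boat velocity = (0.000, 42.000) km/h.
Velocity of container vessel relative to patrol boat = (-14.610, -36.160) − (0.000, 42.000) = (-14.610, -78.160) km/h.
Magnitude = |(-14.610, -78.160)| = 79.514 km/h.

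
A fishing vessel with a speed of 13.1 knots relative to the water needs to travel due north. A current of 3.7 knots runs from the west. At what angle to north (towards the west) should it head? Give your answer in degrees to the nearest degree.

The current pushes perpendicular to the desired track; the heading must have a component into the current equal to 3.7 knots: 13.1 sin θ = 3.7.
sin θ = 0.2824, so θ = 16.406°.

16°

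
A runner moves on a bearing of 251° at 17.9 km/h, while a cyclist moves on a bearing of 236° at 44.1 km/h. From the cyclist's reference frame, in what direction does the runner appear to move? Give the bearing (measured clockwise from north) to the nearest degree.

046°

Taking east as x and north as y: runner velocity = (-16.925, -5.828) km/h; cyclist velocity = (-36.561, -24.660) km/h.
Velocity of runner relative to cyclist = (-16.925, -5.828) − (-36.561, -24.660) = (19.636, 18.833) km/h.
Bearing = atan2(19.64, 18.83) = 46.20° clockwise from north.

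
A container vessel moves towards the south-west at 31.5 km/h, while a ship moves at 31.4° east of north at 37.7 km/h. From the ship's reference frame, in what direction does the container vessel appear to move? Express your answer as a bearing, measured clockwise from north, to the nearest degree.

Taking east as x and north as y: container vessel velocity = (-22.274, -22.274) km/h; ship velocity = (19.642, 32.179) km/h.
Velocity of container vessel relative to ship = (-22.274, -22.274) − (19.642, 32.179) = (-41.916, -54.453) km/h.
Bearing = atan2(-41.92, -54.45) = 217.59° clockwise from north.

218°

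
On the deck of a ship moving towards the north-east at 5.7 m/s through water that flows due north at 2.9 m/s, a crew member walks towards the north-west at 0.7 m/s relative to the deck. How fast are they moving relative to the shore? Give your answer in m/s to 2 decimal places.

In east/north components (m/s): crew member relative to ship = (-0.495, 0.495); ship relative to water = (4.031, 4.031); water relative to ground = (0.000, 2.900).
Sum = (3.536, 7.425) m/s.
Speed = |(3.536, 7.425)| = 8.224 m/s.

8.22 m/s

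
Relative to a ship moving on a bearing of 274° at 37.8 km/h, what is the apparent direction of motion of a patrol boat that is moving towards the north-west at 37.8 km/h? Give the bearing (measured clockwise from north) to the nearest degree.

024°

Taking east as x and north as y: patrol boat velocity = (-26.729, 26.729) km/h; ship velocity = (-37.708, 2.637) km/h.
Velocity of patrol boat relative to ship = (-26.729, 26.729) − (-37.708, 2.637) = (10.979, 24.092) km/h.
Bearing = atan2(10.98, 24.09) = 24.50° clockwise from north.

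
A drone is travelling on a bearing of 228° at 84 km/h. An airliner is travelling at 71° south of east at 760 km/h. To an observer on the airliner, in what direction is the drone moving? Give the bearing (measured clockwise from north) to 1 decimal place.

Taking east as x and north as y: drone velocity = (-62.424, -56.207) km/h; airliner velocity = (247.432, -718.594) km/h.
Velocity of drone relative to airliner = (-62.424, -56.207) − (247.432, -718.594) = (-309.856, 662.387) km/h.
Bearing = atan2(-309.86, 662.39) = 334.93° clockwise from north.

334.9°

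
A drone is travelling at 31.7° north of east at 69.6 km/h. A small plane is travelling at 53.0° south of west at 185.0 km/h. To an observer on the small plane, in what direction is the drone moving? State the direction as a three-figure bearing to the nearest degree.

043°

Taking east as x and north as y: drone velocity = (59.216, 36.573) km/h; small plane velocity = (-111.336, -147.748) km/h.
Velocity of drone relative to small plane = (59.216, 36.573) − (-111.336, -147.748) = (170.552, 184.320) km/h.
Bearing = atan2(170.55, 184.32) = 42.78° clockwise from north.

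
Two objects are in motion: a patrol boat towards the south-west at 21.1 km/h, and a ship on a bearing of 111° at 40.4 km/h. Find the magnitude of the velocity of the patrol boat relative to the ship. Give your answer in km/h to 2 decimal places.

Taking east as x and north as y: patrol boat velocity = (-14.920, -14.920) km/h; ship velocity = (37.717, -14.478) km/h.
Velocity of patrol boat relative to ship = (-14.920, -14.920) − (37.717, -14.478) = (-52.637, -0.442) km/h.
Magnitude = |(-52.637, -0.442)| = 52.638 km/h.

52.64 km/h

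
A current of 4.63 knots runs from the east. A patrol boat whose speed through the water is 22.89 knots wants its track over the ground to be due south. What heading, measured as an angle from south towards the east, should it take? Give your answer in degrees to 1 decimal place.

11.7°

The current pushes perpendicular to the desired track; the heading must have a component into the current equal to 4.63 knots: 22.89 sin θ = 4.63.
sin θ = 0.2023, so θ = 11.670°.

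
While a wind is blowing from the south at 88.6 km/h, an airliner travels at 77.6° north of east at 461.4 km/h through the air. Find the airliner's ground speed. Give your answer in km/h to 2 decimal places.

Taking east as x and north as y: velocity relative to the air = (99.079, 450.637) km/h; the air relative to ground = (0.000, 88.600) km/h.
Velocity relative to ground = (99.079, 450.637) + (0.000, 88.600) = (99.079, 539.237) km/h.
Speed = |(99.079, 539.237)| = 548.263 km/h.

548.26 km/h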